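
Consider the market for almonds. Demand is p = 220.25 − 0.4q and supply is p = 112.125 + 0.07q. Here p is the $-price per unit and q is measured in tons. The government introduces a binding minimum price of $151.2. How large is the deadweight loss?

Competitive equilibrium: 220.25 − 0.4q = 112.125 + 0.07q → q* = 230.0532, p* = 128.2287.
At the floor p = 151.2, quantity demanded = (220.25 − 151.2)/0.4 = 172.625.
Sellers' marginal cost at q' = 172.625: 112.125 + 0.07·172.625 = 124.2088.
Δq = 230.0532 − 172.625 = 57.4282; wedge = 151.2 − 124.2088 = 26.9912.
Deadweight loss = ½ × 57.4282 × 26.9912 = $775.03.

$775.03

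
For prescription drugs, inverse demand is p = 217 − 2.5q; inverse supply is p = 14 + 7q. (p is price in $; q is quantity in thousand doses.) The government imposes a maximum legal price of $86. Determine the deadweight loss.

Competitive equilibrium: 217 − 2.5q = 14 + 7q → q* = 21.3684, p* = 163.5789.
At the ceiling p = 86, quantity supplied = (86 − 14)/7 = 10.2857.
Willingness to pay at q' = 10.2857: 217 − 2.5·10.2857 = 191.2858.
Δq = 21.3684 − 10.2857 = 11.0827; wedge = 191.2858 − 86 = 105.2858.
The triangle = ½ × 11.0827 × 105.2858 = $583.43 thousand.

$583.43 thousand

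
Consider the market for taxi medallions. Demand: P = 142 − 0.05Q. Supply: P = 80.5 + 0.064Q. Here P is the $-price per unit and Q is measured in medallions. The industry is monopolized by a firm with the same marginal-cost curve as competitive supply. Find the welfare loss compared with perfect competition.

$1541.94

Competitive equilibrium: 142 − 0.05Q = 80.5 + 0.064Q → Q* = 539.4737, P* = 115.0263.
Marginal revenue: MR = 142 − 0.1Q. Set MR = MC: 142 − 0.1Q = 80.5 + 0.064Q → Q_m = 375.
Price P_m = 142 − 0.05·375 = 123.25; MC(Q_m) = 80.5 + 0.064·375 = 104.5.
Competitive Q* = 539.4737, so ΔQ = 164.4737; wedge = 123.25 − 104.5 = 18.75.
Deadweight loss = ½ × 164.4737 × 18.75 = $1541.94.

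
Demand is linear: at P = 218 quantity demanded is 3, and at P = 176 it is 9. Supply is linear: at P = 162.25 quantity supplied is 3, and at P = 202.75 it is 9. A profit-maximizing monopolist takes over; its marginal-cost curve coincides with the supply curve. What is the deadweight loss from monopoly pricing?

38.94

Demand slope = (176 − 218)/(9 − 3) = −7, so P = 239 − 7Q.
Supply slope = (202.75 − 162.25)/(9 − 3) = 6.75, so P = 142 + 6.75Q.
Competitive equilibrium: 239 − 7Q = 142 + 6.75Q → Q* = 7.0545, P* = 189.6182.
Marginal revenue: MR = 239 − 14Q. Set MR = MC: 239 − 14Q = 142 + 6.75Q → Q_m = 4.6747.
Price P_m = 239 − 7·4.6747 = 206.2771; MC(Q_m) = 142 + 6.75·4.6747 = 173.5542.
Competitive Q* = 7.0545, so ΔQ = 2.3798; wedge = 206.2771 − 173.5542 = 32.7229.
The triangle = ½ × 2.3798 × 32.7229 = 38.94.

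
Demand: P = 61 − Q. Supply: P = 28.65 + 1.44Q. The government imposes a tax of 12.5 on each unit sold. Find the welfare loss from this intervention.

32.02

Competitive equilibrium: 61 − Q = 28.65 + 1.44Q → Q* = 13.2582, P* = 47.7418.
With the tax, the buyer price exceeds the seller price by 12.5: (61 − Q) − (28.65 + 1.44Q) = 12.5 → Q' = 8.1352.
ΔQ = 13.2582 − 8.1352 = 5.123; the wedge equals the tax, 12.5.
Deadweight loss = ½ × 5.123 × 12.5 = 32.02.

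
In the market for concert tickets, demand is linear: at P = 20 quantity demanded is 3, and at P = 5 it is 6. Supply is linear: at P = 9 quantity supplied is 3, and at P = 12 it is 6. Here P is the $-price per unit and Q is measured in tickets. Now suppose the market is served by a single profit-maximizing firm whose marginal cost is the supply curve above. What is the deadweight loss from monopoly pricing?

Demand slope = (5 − 20)/(6 − 3) = −5, so P = 35 − 5Q.
Supply slope = (12 − 9)/(6 − 3) = 1, so P = 6 + Q.
Competitive equilibrium: 35 − 5Q = 6 + Q → Q* = 4.8333, P* = 10.8333.
Marginal revenue: MR = 35 − 10Q. Set MR = MC: 35 − 10Q = 6 + Q → Q_m = 2.6364.
Price P_m = 35 − 5·2.6364 = 21.818; MC(Q_m) = 6 + 1·2.6364 = 8.6364.
Competitive Q* = 4.8333, so ΔQ = 2.1969; wedge = 21.818 − 8.6364 = 13.1816.
DWL = ½ × 2.1969 × 13.1816 = $14.48.

$14.48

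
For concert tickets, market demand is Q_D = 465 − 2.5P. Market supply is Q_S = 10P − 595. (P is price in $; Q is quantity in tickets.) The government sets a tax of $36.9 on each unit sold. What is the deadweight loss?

$1361.61

In inverse form: demand P = 186 − 0.4Q, supply P = 59.5 + 0.1Q.
Competitive equilibrium: 186 − 0.4Q = 59.5 + 0.1Q → Q* = 253, P* = 84.8.
With the tax, the buyer price exceeds the seller price by 36.9: (186 − 0.4Q) − (59.5 + 0.1Q) = 36.9 → Q' = 179.2.
ΔQ = 253 − 179.2 = 73.8; the wedge equals the tax, 36.9.
Deadweight loss = ½ × 73.8 × 36.9 = $1361.61.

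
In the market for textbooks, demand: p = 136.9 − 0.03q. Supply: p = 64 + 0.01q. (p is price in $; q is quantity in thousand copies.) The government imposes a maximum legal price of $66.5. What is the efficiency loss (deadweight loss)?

Competitive equilibrium: 136.9 − 0.03q = 64 + 0.01q → q* = 1822.5, p* = 82.225.
At the ceiling p = 66.5, quantity supplied = (66.5 − 64)/0.01 = 250.
Willingness to pay at q' = 250: 136.9 − 0.03·250 = 129.4.
Δq = 1822.5 − 250 = 1572.5; wedge = 129.4 − 66.5 = 62.9.
The triangle = ½ × 1572.5 × 62.9 = $49455.125 thousand.

$49455.125 thousand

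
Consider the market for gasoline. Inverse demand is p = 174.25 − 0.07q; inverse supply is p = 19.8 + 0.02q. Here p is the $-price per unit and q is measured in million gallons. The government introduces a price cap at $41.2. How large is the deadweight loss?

Competitive equilibrium: 174.25 − 0.07q = 19.8 + 0.02q → q* = 1716.1111, p* = 54.1222.
At the ceiling p = 41.2, quantity supplied = (41.2 − 19.8)/0.02 = 1070.
Willingness to pay at q' = 1070: 174.25 − 0.07·1070 = 99.35.
Δq = 1716.1111 − 1070 = 646.1111; wedge = 99.35 − 41.2 = 58.15.
Welfare loss = ½ × 646.1111 × 58.15 = $18785.68 million.

$18785.68 million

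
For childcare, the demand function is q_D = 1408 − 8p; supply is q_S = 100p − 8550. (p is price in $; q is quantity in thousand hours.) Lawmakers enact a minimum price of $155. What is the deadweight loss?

In inverse form: demand p = 176 − 0.125q, supply p = 85.5 + 0.01q.
Competitive equilibrium: 176 − 0.125q = 85.5 + 0.01q → q* = 670.3704, p* = 92.2037.
At the floor p = 155, quantity demanded = (176 − 155)/0.125 = 168.
Sellers' marginal cost at q' = 168: 85.5 + 0.01·168 = 87.18.
Δq = 670.3704 − 168 = 502.3704; wedge = 155 − 87.18 = 67.82.
Deadweight loss = ½ × 502.3704 × 67.82 = $17035.38 thousand.

$17035.38 thousand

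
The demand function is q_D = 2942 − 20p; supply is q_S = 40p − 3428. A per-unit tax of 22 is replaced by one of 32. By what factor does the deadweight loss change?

2.116

In inverse form: demand p = 147.1 − 0.05q, supply p = 85.7 + 0.025q.
Competitive equilibrium: 147.1 − 0.05q = 85.7 + 0.025q → q* = 818.6667, p* = 106.1667.
For a per-unit tax t: Δq = t/0.075, so DWL = ½·t·(t/0.075) = t²/0.15.
At t = 22: DWL = 3226.667. At t = 32: DWL = 6826.667.
Ratio = (32/22)² = 2.116.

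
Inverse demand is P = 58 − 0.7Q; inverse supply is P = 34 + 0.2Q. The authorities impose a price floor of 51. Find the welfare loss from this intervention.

125

Competitive equilibrium: 58 − 0.7Q = 34 + 0.2Q → Q* = 26.6667, P* = 39.3333.
At the floor P = 51, quantity demanded = (58 − 51)/0.7 = 10.
Sellers' marginal cost at Q' = 10: 34 + 0.2·10 = 36.
ΔQ = 26.6667 − 10 = 16.6667; wedge = 51 − 36 = 15.
The triangle = ½ × 16.6667 × 15 = 125.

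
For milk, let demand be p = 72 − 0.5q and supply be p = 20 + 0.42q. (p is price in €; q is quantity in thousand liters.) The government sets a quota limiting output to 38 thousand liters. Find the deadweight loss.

€157.81 thousand

Competitive equilibrium: 72 − 0.5q = 20 + 0.42q → q* = 56.52174, p* = 43.73913.
At q = 38: demand price = 72 − 0.5·38 = 53; supply price = 20 + 0.42·38 = 35.96.
Δq = 56.52174 − 38 = 18.52174; wedge = 53 − 35.96 = 17.04.
DWL = ½ × 18.52174 × 17.04 = €157.81 thousand.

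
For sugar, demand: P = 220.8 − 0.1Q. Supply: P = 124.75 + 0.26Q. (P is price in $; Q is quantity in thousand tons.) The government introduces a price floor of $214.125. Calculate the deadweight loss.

Competitive equilibrium: 220.8 − 0.1Q = 124.75 + 0.26Q → Q* = 266.8056, P* = 194.1194.
At the floor P = 214.125, quantity demanded = (220.8 − 214.125)/0.1 = 66.75.
Sellers' marginal cost at Q' = 66.75: 124.75 + 0.26·66.75 = 142.105.
ΔQ = 266.8056 − 66.75 = 200.0556; wedge = 214.125 − 142.105 = 72.02.
Deadweight loss = ½ × 200.0556 × 72.02 = $7204 thousand.

$7204 thousand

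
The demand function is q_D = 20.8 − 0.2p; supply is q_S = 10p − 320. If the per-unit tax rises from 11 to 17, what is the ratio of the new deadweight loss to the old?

In inverse form: demand p = 104 − 5q, supply p = 32 + 0.1q.
Competitive equilibrium: 104 − 5q = 32 + 0.1q → q* = 14.1176, p* = 33.4118.
For a per-unit tax t: Δq = t/5.1, so DWL = ½·t·(t/5.1) = t²/10.2.
At t = 11: DWL = 11.863. At t = 17: DWL = 28.333.
Ratio = (17/11)² = 2.388.

2.388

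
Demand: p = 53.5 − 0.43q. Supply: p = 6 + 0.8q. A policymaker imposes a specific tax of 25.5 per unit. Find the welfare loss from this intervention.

264.33

Competitive equilibrium: 53.5 − 0.43q = 6 + 0.8q → q* = 38.6179, p* = 36.8943.
With the tax, the buyer price exceeds the seller price by 25.5: (53.5 − 0.43q) − (6 + 0.8q) = 25.5 → q' = 17.8862.
Δq = 38.6179 − 17.8862 = 20.7317; the wedge equals the tax, 25.5.
DWL = ½ × 20.7317 × 25.5 = 264.33.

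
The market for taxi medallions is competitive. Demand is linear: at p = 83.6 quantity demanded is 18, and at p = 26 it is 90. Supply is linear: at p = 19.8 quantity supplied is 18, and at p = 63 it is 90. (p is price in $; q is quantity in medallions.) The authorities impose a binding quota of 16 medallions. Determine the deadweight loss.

Demand slope = (26 − 83.6)/(90 − 18) = −0.8, so p = 98 − 0.8q.
Supply slope = (63 − 19.8)/(90 − 18) = 0.6, so p = 9 + 0.6q.
Competitive equilibrium: 98 − 0.8q = 9 + 0.6q → q* = 63.5714, p* = 47.1429.
At q = 16: demand price = 98 − 0.8·16 = 85.2; supply price = 9 + 0.6·16 = 18.6.
Δq = 63.5714 − 16 = 47.5714; wedge = 85.2 − 18.6 = 66.6.
Welfare loss = ½ × 47.5714 × 66.6 = $1584.13.

$1584.13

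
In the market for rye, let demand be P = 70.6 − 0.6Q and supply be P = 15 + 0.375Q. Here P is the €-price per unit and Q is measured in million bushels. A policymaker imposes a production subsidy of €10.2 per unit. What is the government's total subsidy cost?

€688.37 million

Competitive equilibrium: 70.6 − 0.6Q = 15 + 0.375Q → Q* = 57.0256, P* = 36.3846.
The subsidy lowers effective supply by 10.2: P = 4.8 + 0.375Q.
New quantity: 70.6 − 0.6Q = 4.8 + 0.375Q → Q' = 67.4872.
Total subsidy cost = 10.2 × 67.4872 = €688.37 million.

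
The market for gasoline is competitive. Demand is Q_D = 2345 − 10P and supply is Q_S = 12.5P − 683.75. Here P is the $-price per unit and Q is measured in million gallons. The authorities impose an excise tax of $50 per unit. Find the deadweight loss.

In inverse form: demand P = 234.5 − 0.1Q, supply P = 54.7 + 0.08Q.
Competitive equilibrium: 234.5 − 0.1Q = 54.7 + 0.08Q → Q* = 998.88889, P* = 134.61111.
With the tax, the buyer price exceeds the seller price by 50: (234.5 − 0.1Q) − (54.7 + 0.08Q) = 50 → Q' = 721.11111.
ΔQ = 998.88889 − 721.11111 = 277.77778; the wedge equals the tax, 50.
DWL = ½ × 277.77778 × 50 = $6944.44 million.

$6944.44 million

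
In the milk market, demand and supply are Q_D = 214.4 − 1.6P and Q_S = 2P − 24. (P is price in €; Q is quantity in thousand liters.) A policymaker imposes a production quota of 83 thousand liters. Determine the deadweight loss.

In inverse form: demand P = 134 − 0.625Q, supply P = 12 + 0.5Q.
Competitive equilibrium: 134 − 0.625Q = 12 + 0.5Q → Q* = 108.4444, P* = 66.2222.
At Q = 83: demand price = 134 − 0.625·83 = 82.125; supply price = 12 + 0.5·83 = 53.5.
ΔQ = 108.4444 − 83 = 25.4444; wedge = 82.125 − 53.5 = 28.625.
Welfare loss = ½ × 25.4444 × 28.625 = €364.17 thousand.

€364.17 thousand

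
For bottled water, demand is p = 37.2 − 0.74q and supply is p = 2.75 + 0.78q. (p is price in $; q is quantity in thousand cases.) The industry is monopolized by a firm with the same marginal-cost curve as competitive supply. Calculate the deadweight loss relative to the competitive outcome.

$41.86 thousand

Competitive equilibrium: 37.2 − 0.74q = 2.75 + 0.78q → q* = 22.6645, p* = 20.4283.
Marginal revenue: MR = 37.2 − 1.48q. Set MR = MC: 37.2 − 1.48q = 2.75 + 0.78q → q_m = 15.2434.
Price p_m = 37.2 − 0.74·15.2434 = 25.9199; MC(q_m) = 2.75 + 0.78·15.2434 = 14.6399.
Competitive q* = 22.6645, so Δq = 7.4211; wedge = 25.9199 − 14.6399 = 11.28.
Deadweight loss = ½ × 7.4211 × 11.28 = $41.86 thousand.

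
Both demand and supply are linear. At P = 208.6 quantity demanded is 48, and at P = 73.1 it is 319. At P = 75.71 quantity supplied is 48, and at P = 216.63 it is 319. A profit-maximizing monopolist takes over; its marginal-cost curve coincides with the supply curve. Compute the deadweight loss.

1754.08

Demand slope = (73.1 − 208.6)/(319 − 48) = −0.5, so P = 232.6 − 0.5Q.
Supply slope = (216.63 − 75.71)/(319 − 48) = 0.52, so P = 50.75 + 0.52Q.
Competitive equilibrium: 232.6 − 0.5Q = 50.75 + 0.52Q → Q* = 178.2843, P* = 143.4578.
Marginal revenue: MR = 232.6 − Q. Set MR = MC: 232.6 − Q = 50.75 + 0.52Q → Q_m = 119.6382.
Price P_m = 232.6 − 0.5·119.6382 = 172.7809; MC(Q_m) = 50.75 + 0.52·119.6382 = 112.9619.
Competitive Q* = 178.2843, so ΔQ = 58.6461; wedge = 172.7809 − 112.9619 = 59.819.
Welfare loss = ½ × 58.6461 × 59.819 = 1754.08.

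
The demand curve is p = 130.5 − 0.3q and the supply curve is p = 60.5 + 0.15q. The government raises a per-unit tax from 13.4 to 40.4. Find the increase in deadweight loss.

1614

Competitive equilibrium: 130.5 − 0.3q = 60.5 + 0.15q → q* = 155.5556, p* = 83.8333.
For a per-unit tax t: Δq = t/0.45, so DWL = ½·t·(t/0.45) = t²/0.9.
At t = 13.4: DWL = 199.511. At t = 40.4: DWL = 1813.511.
Increase = 1813.511 − 199.511 = 1614.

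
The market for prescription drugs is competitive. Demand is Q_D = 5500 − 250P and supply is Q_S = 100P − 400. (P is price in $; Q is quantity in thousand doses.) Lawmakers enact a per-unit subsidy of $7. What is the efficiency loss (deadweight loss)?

$1750 thousand

In inverse form: demand P = 22 − 0.004Q, supply P = 4 + 0.01Q.
Competitive equilibrium: 22 − 0.004Q = 4 + 0.01Q → Q* = 1285.7143, P* = 16.8571.
The subsidy lowers effective supply by 7: P = 0.01Q − 3.
New quantity: 22 − 0.004Q = 0.01Q − 3 → Q' = 1785.7143.
Overproduction ΔQ = 1785.7143 − 1285.7143 = 500; wedge = subsidy = 7.
Welfare loss = ½ × 500 × 7 = $1750 thousand.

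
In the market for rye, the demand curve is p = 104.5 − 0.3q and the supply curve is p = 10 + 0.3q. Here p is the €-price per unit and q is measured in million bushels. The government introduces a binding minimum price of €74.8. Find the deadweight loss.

€1026.675 million

Competitive equilibrium: 104.5 − 0.3q = 10 + 0.3q → q* = 157.5, p* = 57.25.
At the floor p = 74.8, quantity demanded = (104.5 − 74.8)/0.3 = 99.
Sellers' marginal cost at q' = 99: 10 + 0.3·99 = 39.7.
Δq = 157.5 − 99 = 58.5; wedge = 74.8 − 39.7 = 35.1.
Welfare loss = ½ × 58.5 × 35.1 = €1026.675 million.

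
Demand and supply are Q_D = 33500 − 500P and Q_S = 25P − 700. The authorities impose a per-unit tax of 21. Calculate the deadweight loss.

In inverse form: demand P = 67 − 0.002Q, supply P = 28 + 0.04Q.
Competitive equilibrium: 67 − 0.002Q = 28 + 0.04Q → Q* = 928.5714, P* = 65.1429.
With the tax, the buyer price exceeds the seller price by 21: (67 − 0.002Q) − (28 + 0.04Q) = 21 → Q' = 428.5714.
ΔQ = 928.5714 − 428.5714 = 500; the wedge equals the tax, 21.
DWL = ½ × 500 × 21 = 5250.

5250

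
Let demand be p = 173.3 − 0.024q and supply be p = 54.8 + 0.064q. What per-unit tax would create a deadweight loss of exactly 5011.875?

29.7

Competitive equilibrium: 173.3 − 0.024q = 54.8 + 0.064q → q* = 1346.5909, p* = 140.9818.
A tax t gives Δq = t/0.088 and wedge t, so DWL = t²/0.176.
t²/0.176 = 5011.875 → t² = 882.09 → t = 29.7.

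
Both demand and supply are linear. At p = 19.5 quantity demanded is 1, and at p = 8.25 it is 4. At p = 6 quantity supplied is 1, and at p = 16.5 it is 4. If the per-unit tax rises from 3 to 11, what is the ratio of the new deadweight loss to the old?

13.444

Demand slope = (8.25 − 19.5)/(4 − 1) = −3.75, so p = 23.25 − 3.75q.
Supply slope = (16.5 − 6)/(4 − 1) = 3.5, so p = 2.5 + 3.5q.
Competitive equilibrium: 23.25 − 3.75q = 2.5 + 3.5q → q* = 2.8621, p* = 12.5172.
For a per-unit tax t: Δq = t/7.25, so DWL = ½·t·(t/7.25) = t²/14.5.
At t = 3: DWL = 0.621. At t = 11: DWL = 8.345.
Ratio = (11/3)² = 13.444.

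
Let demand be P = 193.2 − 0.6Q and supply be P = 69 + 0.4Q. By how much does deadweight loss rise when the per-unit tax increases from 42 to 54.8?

Competitive equilibrium: 193.2 − 0.6Q = 69 + 0.4Q → Q* = 124.2, P* = 118.68.
For a per-unit tax t: ΔQ = t/1, so DWL = ½·t·(t/1) = t²/2.
At t = 42: DWL = 882. At t = 54.8: DWL = 1501.52.
Increase = 1501.52 − 882 = 619.52.

619.52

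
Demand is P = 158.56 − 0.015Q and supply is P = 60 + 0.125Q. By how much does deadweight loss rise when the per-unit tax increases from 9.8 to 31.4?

Competitive equilibrium: 158.56 − 0.015Q = 60 + 0.125Q → Q* = 704, P* = 148.
For a per-unit tax t: ΔQ = t/0.14, so DWL = ½·t·(t/0.14) = t²/0.28.
At t = 9.8: DWL = 343. At t = 31.4: DWL = 3521.286.
Increase = 3521.286 − 343 = 3178.29.

3178.29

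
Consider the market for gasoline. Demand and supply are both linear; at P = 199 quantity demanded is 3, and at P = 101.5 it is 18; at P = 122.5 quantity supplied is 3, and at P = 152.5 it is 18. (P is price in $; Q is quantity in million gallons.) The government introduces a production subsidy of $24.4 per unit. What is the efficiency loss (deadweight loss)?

$35.02 million

Demand slope = (101.5 − 199)/(18 − 3) = −6.5, so P = 218.5 − 6.5Q.
Supply slope = (152.5 − 122.5)/(18 − 3) = 2, so P = 116.5 + 2Q.
Competitive equilibrium: 218.5 − 6.5Q = 116.5 + 2Q → Q* = 12, P* = 140.5.
The subsidy lowers effective supply by 24.4: P = 92.1 + 2Q.
New quantity: 218.5 − 6.5Q = 92.1 + 2Q → Q' = 14.8706.
Overproduction ΔQ = 14.8706 − 12 = 2.8706; wedge = subsidy = 24.4.
Deadweight loss = ½ × 2.8706 × 24.4 = $35.02 million.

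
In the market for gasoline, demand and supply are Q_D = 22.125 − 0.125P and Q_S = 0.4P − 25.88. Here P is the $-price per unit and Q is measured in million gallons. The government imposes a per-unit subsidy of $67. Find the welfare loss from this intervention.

$213.76 million

In inverse form: demand P = 177 − 8Q, supply P = 64.7 + 2.5Q.
Competitive equilibrium: 177 − 8Q = 64.7 + 2.5Q → Q* = 10.6952, P* = 91.4381.
The subsidy lowers effective supply by 67: P = 2.5Q − 2.3.
New quantity: 177 − 8Q = 2.5Q − 2.3 → Q' = 17.0762.
Overproduction ΔQ = 17.0762 − 10.6952 = 6.381; wedge = subsidy = 67.
The triangle = ½ × 6.381 × 67 = $213.76 million.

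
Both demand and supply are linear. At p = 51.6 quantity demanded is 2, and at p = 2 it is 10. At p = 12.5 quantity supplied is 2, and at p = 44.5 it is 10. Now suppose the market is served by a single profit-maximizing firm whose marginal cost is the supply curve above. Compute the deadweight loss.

24.80

Demand slope = (2 − 51.6)/(10 − 2) = −6.2, so p = 64 − 6.2q.
Supply slope = (44.5 − 12.5)/(10 − 2) = 4, so p = 4.5 + 4q.
Competitive equilibrium: 64 − 6.2q = 4.5 + 4q → q* = 5.8333, p* = 27.8333.
Marginal revenue: MR = 64 − 12.4q. Set MR = MC: 64 − 12.4q = 4.5 + 4q → q_m = 3.628.
Price p_m = 64 − 6.2·3.628 = 41.5064; MC(q_m) = 4.5 + 4·3.628 = 19.012.
Competitive q* = 5.8333, so Δq = 2.2053; wedge = 41.5064 − 19.012 = 22.4944.
Deadweight loss = ½ × 2.2053 × 22.4944 = 24.80.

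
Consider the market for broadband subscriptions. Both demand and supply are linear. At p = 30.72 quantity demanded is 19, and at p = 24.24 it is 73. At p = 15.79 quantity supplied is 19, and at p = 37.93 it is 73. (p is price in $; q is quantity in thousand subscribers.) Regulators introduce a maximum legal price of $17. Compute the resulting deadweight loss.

$168.53 thousand

Demand slope = (24.24 − 30.72)/(73 − 19) = −0.12, so p = 33 − 0.12q.
Supply slope = (37.93 − 15.79)/(73 − 19) = 0.41, so p = 8 + 0.41q.
Competitive equilibrium: 33 − 0.12q = 8 + 0.41q → q* = 47.1698, p* = 27.3396.
At the ceiling p = 17, quantity supplied = (17 − 8)/0.41 = 21.9512.
Willingness to pay at q' = 21.9512: 33 − 0.12·21.9512 = 30.3659.
Δq = 47.1698 − 21.9512 = 25.2186; wedge = 30.3659 − 17 = 13.3659.
DWL = ½ × 25.2186 × 13.3659 = $168.53 thousand.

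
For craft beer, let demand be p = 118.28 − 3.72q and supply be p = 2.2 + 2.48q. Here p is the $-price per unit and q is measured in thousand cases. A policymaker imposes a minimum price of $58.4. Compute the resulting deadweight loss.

$21.37 thousand

Competitive equilibrium: 118.28 − 3.72q = 2.2 + 2.48q → q* = 18.7226, p* = 48.632.
At the floor p = 58.4, quantity demanded = (118.28 − 58.4)/3.72 = 16.0968.
Sellers' marginal cost at q' = 16.0968: 2.2 + 2.48·16.0968 = 42.1201.
Δq = 18.7226 − 16.0968 = 2.6258; wedge = 58.4 − 42.1201 = 16.2799.
The triangle = ½ × 2.6258 × 16.2799 = $21.37 thousand.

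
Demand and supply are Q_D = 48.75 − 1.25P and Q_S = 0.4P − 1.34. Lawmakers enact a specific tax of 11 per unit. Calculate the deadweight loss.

18.33

In inverse form: demand P = 39 − 0.8Q, supply P = 3.35 + 2.5Q.
Competitive equilibrium: 39 − 0.8Q = 3.35 + 2.5Q → Q* = 10.803, P* = 30.3576.
With the tax, the buyer price exceeds the seller price by 11: (39 − 0.8Q) − (3.35 + 2.5Q) = 11 → Q' = 7.4697.
ΔQ = 10.803 − 7.4697 = 3.3333; the wedge equals the tax, 11.
The triangle = ½ × 3.3333 × 11 = 18.33.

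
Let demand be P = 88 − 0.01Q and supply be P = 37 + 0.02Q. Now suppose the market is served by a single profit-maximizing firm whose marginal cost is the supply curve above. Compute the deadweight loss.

2709.375

Competitive equilibrium: 88 − 0.01Q = 37 + 0.02Q → Q* = 1700, P* = 71.
Marginal revenue: MR = 88 − 0.02Q. Set MR = MC: 88 − 0.02Q = 37 + 0.02Q → Q_m = 1275.
Price P_m = 88 − 0.01·1275 = 75.25; MC(Q_m) = 37 + 0.02·1275 = 62.5.
Competitive Q* = 1700, so ΔQ = 425; wedge = 75.25 − 62.5 = 12.75.
The triangle = ½ × 425 × 12.75 = 2709.375.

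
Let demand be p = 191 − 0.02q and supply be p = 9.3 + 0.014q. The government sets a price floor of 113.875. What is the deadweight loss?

Competitive equilibrium: 191 − 0.02q = 9.3 + 0.014q → q* = 5344.1176, p* = 84.1176.
At the floor p = 113.875, quantity demanded = (191 − 113.875)/0.02 = 3856.25.
Sellers' marginal cost at q' = 3856.25: 9.3 + 0.014·3856.25 = 63.2875.
Δq = 5344.1176 − 3856.25 = 1487.8676; wedge = 113.875 − 63.2875 = 50.5875.
Welfare loss = ½ × 1487.8676 × 50.5875 = 37633.75.

37633.75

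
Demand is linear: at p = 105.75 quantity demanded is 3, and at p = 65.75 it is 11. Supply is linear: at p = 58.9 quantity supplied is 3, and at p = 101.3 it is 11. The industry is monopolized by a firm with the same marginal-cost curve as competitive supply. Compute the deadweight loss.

Demand slope = (65.75 − 105.75)/(11 − 3) = −5, so p = 120.75 − 5q.
Supply slope = (101.3 − 58.9)/(11 − 3) = 5.3, so p = 43 + 5.3q.
Competitive equilibrium: 120.75 − 5q = 43 + 5.3q → q* = 7.5485, p* = 83.0073.
Marginal revenue: MR = 120.75 − 10q. Set MR = MC: 120.75 − 10q = 43 + 5.3q → q_m = 5.0817.
Price p_m = 120.75 − 5·5.0817 = 95.3415; MC(q_m) = 43 + 5.3·5.0817 = 69.933.
Competitive q* = 7.5485, so Δq = 2.4668; wedge = 95.3415 − 69.933 = 25.4085.
DWL = ½ × 2.4668 × 25.4085 = 31.34.

31.34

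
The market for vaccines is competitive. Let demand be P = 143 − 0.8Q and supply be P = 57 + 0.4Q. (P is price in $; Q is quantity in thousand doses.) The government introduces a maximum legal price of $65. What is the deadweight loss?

$1601.67 thousand

Competitive equilibrium: 143 − 0.8Q = 57 + 0.4Q → Q* = 71.6667, P* = 85.6667.
At the ceiling P = 65, quantity supplied = (65 − 57)/0.4 = 20.
Willingness to pay at Q' = 20: 143 − 0.8·20 = 127.
ΔQ = 71.6667 − 20 = 51.6667; wedge = 127 − 65 = 62.
DWL = ½ × 51.6667 × 62 = $1601.67 thousand.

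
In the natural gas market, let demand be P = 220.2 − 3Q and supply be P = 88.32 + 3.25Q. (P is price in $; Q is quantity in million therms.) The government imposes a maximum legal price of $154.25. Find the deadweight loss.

Competitive equilibrium: 220.2 − 3Q = 88.32 + 3.25Q → Q* = 21.1008, P* = 156.8976.
At the ceiling P = 154.25, quantity supplied = (154.25 − 88.32)/3.25 = 20.2862.
Willingness to pay at Q' = 20.2862: 220.2 − 3·20.2862 = 159.3414.
ΔQ = 21.1008 − 20.2862 = 0.8146; wedge = 159.3414 − 154.25 = 5.0914.
Deadweight loss = ½ × 0.8146 × 5.0914 = $2.07 million.

$2.07 million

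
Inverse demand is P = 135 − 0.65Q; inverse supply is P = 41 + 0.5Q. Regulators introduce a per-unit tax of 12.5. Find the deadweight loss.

Competitive equilibrium: 135 − 0.65Q = 41 + 0.5Q → Q* = 81.7391, P* = 81.8696.
With the tax, the buyer price exceeds the seller price by 12.5: (135 − 0.65Q) − (41 + 0.5Q) = 12.5 → Q' = 70.8696.
ΔQ = 81.7391 − 70.8696 = 10.8695; the wedge equals the tax, 12.5.
Welfare loss = ½ × 10.8695 × 12.5 = 67.93.

67.93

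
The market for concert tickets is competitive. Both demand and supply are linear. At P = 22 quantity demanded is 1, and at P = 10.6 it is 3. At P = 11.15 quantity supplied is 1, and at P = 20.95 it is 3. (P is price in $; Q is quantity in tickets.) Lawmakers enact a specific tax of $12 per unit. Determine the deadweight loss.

$6.79

Demand slope = (10.6 − 22)/(3 − 1) = −5.7, so P = 27.7 − 5.7Q.
Supply slope = (20.95 − 11.15)/(3 − 1) = 4.9, so P = 6.25 + 4.9Q.
Competitive equilibrium: 27.7 − 5.7Q = 6.25 + 4.9Q → Q* = 2.0236, P* = 16.1656.
With the tax, the buyer price exceeds the seller price by 12: (27.7 − 5.7Q) − (6.25 + 4.9Q) = 12 → Q' = 0.8915.
ΔQ = 2.0236 − 0.8915 = 1.1321; the wedge equals the tax, 12.
DWL = ½ × 1.1321 × 12 = $6.79.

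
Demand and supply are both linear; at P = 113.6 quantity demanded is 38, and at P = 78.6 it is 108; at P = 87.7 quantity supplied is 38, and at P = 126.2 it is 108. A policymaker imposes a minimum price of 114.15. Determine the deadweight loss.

Demand slope = (78.6 − 113.6)/(108 − 38) = −0.5, so P = 132.6 − 0.5Q.
Supply slope = (126.2 − 87.7)/(108 − 38) = 0.55, so P = 66.8 + 0.55Q.
Competitive equilibrium: 132.6 − 0.5Q = 66.8 + 0.55Q → Q* = 62.6667, P* = 101.2667.
At the floor P = 114.15, quantity demanded = (132.6 − 114.15)/0.5 = 36.9.
Sellers' marginal cost at Q' = 36.9: 66.8 + 0.55·36.9 = 87.095.
ΔQ = 62.6667 − 36.9 = 25.7667; wedge = 114.15 − 87.095 = 27.055.
DWL = ½ × 25.7667 × 27.055 = 348.56.

348.56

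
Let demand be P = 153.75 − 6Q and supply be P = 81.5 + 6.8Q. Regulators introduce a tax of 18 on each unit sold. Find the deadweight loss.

Competitive equilibrium: 153.75 − 6Q = 81.5 + 6.8Q → Q* = 5.6445, P* = 119.8828.
With the tax, the buyer price exceeds the seller price by 18: (153.75 − 6Q) − (81.5 + 6.8Q) = 18 → Q' = 4.2383.
ΔQ = 5.6445 − 4.2383 = 1.4062; the wedge equals the tax, 18.
The triangle = ½ × 1.4062 × 18 = 12.66.

12.66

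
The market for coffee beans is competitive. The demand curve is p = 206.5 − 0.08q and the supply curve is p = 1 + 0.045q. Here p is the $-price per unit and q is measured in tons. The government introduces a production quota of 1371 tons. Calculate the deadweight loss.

$4658.06

Competitive equilibrium: 206.5 − 0.08q = 1 + 0.045q → q* = 1644, p* = 74.98.
At q = 1371: demand price = 206.5 − 0.08·1371 = 96.82; supply price = 1 + 0.045·1371 = 62.695.
Δq = 1644 − 1371 = 273; wedge = 96.82 − 62.695 = 34.125.
The triangle = ½ × 273 × 34.125 = $4658.06.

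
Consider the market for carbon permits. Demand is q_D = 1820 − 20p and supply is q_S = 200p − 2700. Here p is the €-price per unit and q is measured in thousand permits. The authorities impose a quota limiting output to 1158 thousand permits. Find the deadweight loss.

In inverse form: demand p = 91 − 0.05q, supply p = 13.5 + 0.005q.
Competitive equilibrium: 91 − 0.05q = 13.5 + 0.005q → q* = 1409.0909, p* = 20.5455.
At q = 1158: demand price = 91 − 0.05·1158 = 33.1; supply price = 13.5 + 0.005·1158 = 19.29.
Δq = 1409.0909 − 1158 = 251.0909; wedge = 33.1 − 19.29 = 13.81.
DWL = ½ × 251.0909 × 13.81 = €1733.78 thousand.

€1733.78 thousand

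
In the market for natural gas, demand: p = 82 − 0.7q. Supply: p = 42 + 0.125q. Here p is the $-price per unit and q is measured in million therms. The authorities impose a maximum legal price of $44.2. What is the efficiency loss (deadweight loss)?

Competitive equilibrium: 82 − 0.7q = 42 + 0.125q → q* = 48.4848, p* = 48.0606.
At the ceiling p = 44.2, quantity supplied = (44.2 − 42)/0.125 = 17.6.
Willingness to pay at q' = 17.6: 82 − 0.7·17.6 = 69.68.
Δq = 48.4848 − 17.6 = 30.8848; wedge = 69.68 − 44.2 = 25.48.
Welfare loss = ½ × 30.8848 × 25.48 = $393.47 million.

$393.47 million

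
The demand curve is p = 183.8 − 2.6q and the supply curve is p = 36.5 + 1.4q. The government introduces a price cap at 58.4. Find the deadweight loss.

Competitive equilibrium: 183.8 − 2.6q = 36.5 + 1.4q → q* = 36.825, p* = 88.055.
At the ceiling p = 58.4, quantity supplied = (58.4 − 36.5)/1.4 = 15.64286.
Willingness to pay at q' = 15.64286: 183.8 − 2.6·15.64286 = 143.12856.
Δq = 36.825 − 15.64286 = 21.18214; wedge = 143.12856 − 58.4 = 84.72856.
DWL = ½ × 21.18214 × 84.72856 = 897.37.

897.37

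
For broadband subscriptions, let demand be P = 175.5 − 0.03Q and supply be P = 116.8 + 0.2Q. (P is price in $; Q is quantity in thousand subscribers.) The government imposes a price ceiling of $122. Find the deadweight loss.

$6042.17 thousand

Competitive equilibrium: 175.5 − 0.03Q = 116.8 + 0.2Q → Q* = 255.2174, P* = 167.8435.
At the ceiling P = 122, quantity supplied = (122 − 116.8)/0.2 = 26.
Willingness to pay at Q' = 26: 175.5 − 0.03·26 = 174.72.
ΔQ = 255.2174 − 26 = 229.2174; wedge = 174.72 − 122 = 52.72.
The triangle = ½ × 229.2174 × 52.72 = $6042.17 thousand.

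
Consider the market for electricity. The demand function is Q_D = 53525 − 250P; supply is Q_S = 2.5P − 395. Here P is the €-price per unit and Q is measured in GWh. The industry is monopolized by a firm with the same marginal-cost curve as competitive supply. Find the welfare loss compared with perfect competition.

In inverse form: demand P = 214.1 − 0.004Q, supply P = 158 + 0.4Q.
Competitive equilibrium: 214.1 − 0.004Q = 158 + 0.4Q → Q* = 138.8614, P* = 213.5446.
Marginal revenue: MR = 214.1 − 0.008Q. Set MR = MC: 214.1 − 0.008Q = 158 + 0.4Q → Q_m = 137.5.
Price P_m = 214.1 − 0.004·137.5 = 213.55; MC(Q_m) = 158 + 0.4·137.5 = 213.
Competitive Q* = 138.8614, so ΔQ = 1.3614; wedge = 213.55 − 213 = 0.55.
DWL = ½ × 1.3614 × 0.55 = €0.37.

€0.37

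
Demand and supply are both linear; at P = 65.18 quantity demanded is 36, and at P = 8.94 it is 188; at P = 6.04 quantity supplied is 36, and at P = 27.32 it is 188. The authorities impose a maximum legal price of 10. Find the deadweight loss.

Demand slope = (8.94 − 65.18)/(188 − 36) = −0.37, so P = 78.5 − 0.37Q.
Supply slope = (27.32 − 6.04)/(188 − 36) = 0.14, so P = 1 + 0.14Q.
Competitive equilibrium: 78.5 − 0.37Q = 1 + 0.14Q → Q* = 151.96078, P* = 22.27451.
At the ceiling P = 10, quantity supplied = (10 − 1)/0.14 = 64.28571.
Willingness to pay at Q' = 64.28571: 78.5 − 0.37·64.28571 = 54.71429.
ΔQ = 151.96078 − 64.28571 = 87.67507; wedge = 54.71429 − 10 = 44.71429.
The triangle = ½ × 87.67507 × 44.71429 = 1960.16.

1960.16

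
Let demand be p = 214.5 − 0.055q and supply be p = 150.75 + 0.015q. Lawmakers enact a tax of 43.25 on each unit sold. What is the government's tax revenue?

12666.07

Competitive equilibrium: 214.5 − 0.055q = 150.75 + 0.015q → q* = 910.7143, p* = 164.4107.
With the tax, the buyer price exceeds the seller price by 43.25: (214.5 − 0.055q) − (150.75 + 0.015q) = 43.25 → q' = 292.8571.
Tax revenue = 43.25 × 292.8571 = 12666.07.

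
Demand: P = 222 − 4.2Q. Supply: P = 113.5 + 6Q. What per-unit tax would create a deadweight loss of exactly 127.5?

Competitive equilibrium: 222 − 4.2Q = 113.5 + 6Q → Q* = 10.6373, P* = 177.3235.
A tax t gives ΔQ = t/10.2 and wedge t, so DWL = t²/20.4.
t²/20.4 = 127.5 → t² = 2601 → t = 51.

51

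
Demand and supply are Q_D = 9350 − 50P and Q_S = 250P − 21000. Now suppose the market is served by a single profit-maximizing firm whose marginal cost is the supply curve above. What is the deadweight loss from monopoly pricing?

45665.46

In inverse form: demand P = 187 − 0.02Q, supply P = 84 + 0.004Q.
Competitive equilibrium: 187 − 0.02Q = 84 + 0.004Q → Q* = 4291.66667, P* = 101.16667.
Marginal revenue: MR = 187 − 0.04Q. Set MR = MC: 187 − 0.04Q = 84 + 0.004Q → Q_m = 2340.90909.
Price P_m = 187 − 0.02·2340.90909 = 140.18182; MC(Q_m) = 84 + 0.004·2340.90909 = 93.36364.
Competitive Q* = 4291.66667, so ΔQ = 1950.75758; wedge = 140.18182 − 93.36364 = 46.81818.
DWL = ½ × 1950.75758 × 46.81818 = 45665.46.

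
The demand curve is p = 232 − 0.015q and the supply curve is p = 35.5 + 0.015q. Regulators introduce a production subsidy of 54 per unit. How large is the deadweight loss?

Competitive equilibrium: 232 − 0.015q = 35.5 + 0.015q → q* = 6550, p* = 133.75.
The subsidy lowers effective supply by 54: p = 0.015q − 18.5.
New quantity: 232 − 0.015q = 0.015q − 18.5 → q' = 8350.
Overproduction Δq = 8350 − 6550 = 1800; wedge = subsidy = 54.
Deadweight loss = ½ × 1800 × 54 = 48600.

48600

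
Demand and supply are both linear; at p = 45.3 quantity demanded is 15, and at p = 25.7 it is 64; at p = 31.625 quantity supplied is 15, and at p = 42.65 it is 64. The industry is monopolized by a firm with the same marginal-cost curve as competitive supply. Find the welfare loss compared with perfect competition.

Demand slope = (25.7 − 45.3)/(64 − 15) = −0.4, so p = 51.3 − 0.4q.
Supply slope = (42.65 − 31.625)/(64 − 15) = 0.225, so p = 28.25 + 0.225q.
Competitive equilibrium: 51.3 − 0.4q = 28.25 + 0.225q → q* = 36.88, p* = 36.548.
Marginal revenue: MR = 51.3 − 0.8q. Set MR = MC: 51.3 − 0.8q = 28.25 + 0.225q → q_m = 22.4878.
Price p_m = 51.3 − 0.4·22.4878 = 42.3049; MC(q_m) = 28.25 + 0.225·22.4878 = 33.3098.
Competitive q* = 36.88, so Δq = 14.3922; wedge = 42.3049 − 33.3098 = 8.9951.
DWL = ½ × 14.3922 × 8.9951 = 64.73.

64.73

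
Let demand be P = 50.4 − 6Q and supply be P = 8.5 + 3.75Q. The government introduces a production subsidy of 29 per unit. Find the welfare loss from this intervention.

43.13

Competitive equilibrium: 50.4 − 6Q = 8.5 + 3.75Q → Q* = 4.2974, P* = 24.6154.
The subsidy lowers effective supply by 29: P = 3.75Q − 20.5.
New quantity: 50.4 − 6Q = 3.75Q − 20.5 → Q' = 7.2718.
Overproduction ΔQ = 7.2718 − 4.2974 = 2.9744; wedge = subsidy = 29.
DWL = ½ × 2.9744 × 29 = 43.13.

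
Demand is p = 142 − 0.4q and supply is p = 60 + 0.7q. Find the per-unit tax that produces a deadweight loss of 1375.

55

Competitive equilibrium: 142 − 0.4q = 60 + 0.7q → q* = 74.5455, p* = 112.1818.
A tax t gives Δq = t/1.1 and wedge t, so DWL = t²/2.2.
t²/2.2 = 1375 → t² = 3025 → t = 55.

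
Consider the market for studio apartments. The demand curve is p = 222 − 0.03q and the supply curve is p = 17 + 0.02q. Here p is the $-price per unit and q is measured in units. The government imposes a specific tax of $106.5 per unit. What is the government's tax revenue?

$209805

Competitive equilibrium: 222 − 0.03q = 17 + 0.02q → q* = 4100, p* = 99.
With the tax, the buyer price exceeds the seller price by 106.5: (222 − 0.03q) − (17 + 0.02q) = 106.5 → q' = 1970.
Tax revenue = 106.5 × 1970 = $209805.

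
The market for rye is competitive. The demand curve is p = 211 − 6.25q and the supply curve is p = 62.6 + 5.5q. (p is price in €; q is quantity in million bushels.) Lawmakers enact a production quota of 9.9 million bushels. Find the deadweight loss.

Competitive equilibrium: 211 − 6.25q = 62.6 + 5.5q → q* = 12.6298, p* = 132.0638.
At q = 9.9: demand price = 211 − 6.25·9.9 = 149.125; supply price = 62.6 + 5.5·9.9 = 117.05.
Δq = 12.6298 − 9.9 = 2.7298; wedge = 149.125 − 117.05 = 32.075.
Deadweight loss = ½ × 2.7298 × 32.075 = €43.78 million.

€43.78 million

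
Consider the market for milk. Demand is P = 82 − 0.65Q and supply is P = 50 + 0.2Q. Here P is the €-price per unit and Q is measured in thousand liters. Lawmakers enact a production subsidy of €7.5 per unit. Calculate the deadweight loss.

€33.09 thousand

Competitive equilibrium: 82 − 0.65Q = 50 + 0.2Q → Q* = 37.6471, P* = 57.5294.
The subsidy lowers effective supply by 7.5: P = 42.5 + 0.2Q.
New quantity: 82 − 0.65Q = 42.5 + 0.2Q → Q' = 46.4706.
Overproduction ΔQ = 46.4706 − 37.6471 = 8.8235; wedge = subsidy = 7.5.
Deadweight loss = ½ × 8.8235 × 7.5 = €33.09 thousand.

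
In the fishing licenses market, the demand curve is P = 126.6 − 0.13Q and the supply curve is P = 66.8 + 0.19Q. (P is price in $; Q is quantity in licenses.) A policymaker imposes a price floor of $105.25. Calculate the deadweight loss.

$82.04

Competitive equilibrium: 126.6 − 0.13Q = 66.8 + 0.19Q → Q* = 186.875, P* = 102.3063.
At the floor P = 105.25, quantity demanded = (126.6 − 105.25)/0.13 = 164.2308.
Sellers' marginal cost at Q' = 164.2308: 66.8 + 0.19·164.2308 = 98.0039.
ΔQ = 186.875 − 164.2308 = 22.6442; wedge = 105.25 − 98.0039 = 7.2461.
Deadweight loss = ½ × 22.6442 × 7.2461 = $82.04.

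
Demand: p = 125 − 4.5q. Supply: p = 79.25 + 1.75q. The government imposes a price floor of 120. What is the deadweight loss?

120.47

Competitive equilibrium: 125 − 4.5q = 79.25 + 1.75q → q* = 7.32, p* = 92.06.
At the floor p = 120, quantity demanded = (125 − 120)/4.5 = 1.1111.
Sellers' marginal cost at q' = 1.1111: 79.25 + 1.75·1.1111 = 81.1944.
Δq = 7.32 − 1.1111 = 6.2089; wedge = 120 − 81.1944 = 38.8056.
The triangle = ½ × 6.2089 × 38.8056 = 120.47.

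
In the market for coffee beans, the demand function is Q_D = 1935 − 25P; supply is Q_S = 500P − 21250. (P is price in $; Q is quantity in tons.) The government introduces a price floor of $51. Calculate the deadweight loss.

$613.72

In inverse form: demand P = 77.4 − 0.04Q, supply P = 42.5 + 0.002Q.
Competitive equilibrium: 77.4 − 0.04Q = 42.5 + 0.002Q → Q* = 830.9524, P* = 44.1619.
At the floor P = 51, quantity demanded = (77.4 − 51)/0.04 = 660.
Sellers' marginal cost at Q' = 660: 42.5 + 0.002·660 = 43.82.
ΔQ = 830.9524 − 660 = 170.9524; wedge = 51 − 43.82 = 7.18.
Deadweight loss = ½ × 170.9524 × 7.18 = $613.72.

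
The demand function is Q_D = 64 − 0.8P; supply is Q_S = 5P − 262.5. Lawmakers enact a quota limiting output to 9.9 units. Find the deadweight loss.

In inverse form: demand P = 80 − 1.25Q, supply P = 52.5 + 0.2Q.
Competitive equilibrium: 80 − 1.25Q = 52.5 + 0.2Q → Q* = 18.9655, P* = 56.2931.
At Q = 9.9: demand price = 80 − 1.25·9.9 = 67.625; supply price = 52.5 + 0.2·9.9 = 54.48.
ΔQ = 18.9655 − 9.9 = 9.0655; wedge = 67.625 − 54.48 = 13.145.
DWL = ½ × 9.0655 × 13.145 = 59.58.

59.58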